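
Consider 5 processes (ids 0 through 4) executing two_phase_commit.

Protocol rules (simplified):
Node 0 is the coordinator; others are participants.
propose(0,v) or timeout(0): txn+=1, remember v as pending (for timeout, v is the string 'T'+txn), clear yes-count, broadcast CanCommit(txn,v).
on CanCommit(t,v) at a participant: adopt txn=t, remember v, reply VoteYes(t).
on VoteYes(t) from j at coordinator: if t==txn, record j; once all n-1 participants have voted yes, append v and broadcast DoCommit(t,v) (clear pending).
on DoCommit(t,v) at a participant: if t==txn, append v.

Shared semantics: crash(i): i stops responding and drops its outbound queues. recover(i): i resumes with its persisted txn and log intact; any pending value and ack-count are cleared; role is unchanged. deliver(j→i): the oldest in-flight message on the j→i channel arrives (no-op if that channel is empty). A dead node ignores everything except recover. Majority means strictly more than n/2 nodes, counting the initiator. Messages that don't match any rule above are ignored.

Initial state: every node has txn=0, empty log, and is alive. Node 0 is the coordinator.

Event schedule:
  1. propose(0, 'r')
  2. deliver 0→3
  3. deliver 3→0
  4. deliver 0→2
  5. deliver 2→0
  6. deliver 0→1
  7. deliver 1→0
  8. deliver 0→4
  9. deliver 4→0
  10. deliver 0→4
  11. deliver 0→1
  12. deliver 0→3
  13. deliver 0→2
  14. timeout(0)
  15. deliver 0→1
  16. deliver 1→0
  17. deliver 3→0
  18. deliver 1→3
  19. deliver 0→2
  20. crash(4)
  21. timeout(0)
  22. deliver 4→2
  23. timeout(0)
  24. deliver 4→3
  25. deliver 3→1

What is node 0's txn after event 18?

2

1. propose(0,'r'):  <0:coor t1 ->
2. deliver 0→3:  <3:part t1 ->
3. deliver 3→0:  nop
4. deliver 0→2:  <2:part t1 ->
5. deliver 2→0:  nop
6. deliver 0→1:  <1:part t1 ->
7. deliver 1→0:  nop
8. deliver 0→4:  <4:part t1 ->
9. deliver 4→0:  <0:coor t1 r>
10. deliver 0→4:  <4:part t1 r>
11. deliver 0→1:  <1:part t1 r>
12. deliver 0→3:  <3:part t1 r>
13. deliver 0→2:  <2:part t1 r>
14. timeout(0):  <0:coor t2 r>
15. deliver 0→1:  <1:part t2 r>
16. deliver 1→0:  nop
17. deliver 3→0:  nop
18. deliver 1→3:  nop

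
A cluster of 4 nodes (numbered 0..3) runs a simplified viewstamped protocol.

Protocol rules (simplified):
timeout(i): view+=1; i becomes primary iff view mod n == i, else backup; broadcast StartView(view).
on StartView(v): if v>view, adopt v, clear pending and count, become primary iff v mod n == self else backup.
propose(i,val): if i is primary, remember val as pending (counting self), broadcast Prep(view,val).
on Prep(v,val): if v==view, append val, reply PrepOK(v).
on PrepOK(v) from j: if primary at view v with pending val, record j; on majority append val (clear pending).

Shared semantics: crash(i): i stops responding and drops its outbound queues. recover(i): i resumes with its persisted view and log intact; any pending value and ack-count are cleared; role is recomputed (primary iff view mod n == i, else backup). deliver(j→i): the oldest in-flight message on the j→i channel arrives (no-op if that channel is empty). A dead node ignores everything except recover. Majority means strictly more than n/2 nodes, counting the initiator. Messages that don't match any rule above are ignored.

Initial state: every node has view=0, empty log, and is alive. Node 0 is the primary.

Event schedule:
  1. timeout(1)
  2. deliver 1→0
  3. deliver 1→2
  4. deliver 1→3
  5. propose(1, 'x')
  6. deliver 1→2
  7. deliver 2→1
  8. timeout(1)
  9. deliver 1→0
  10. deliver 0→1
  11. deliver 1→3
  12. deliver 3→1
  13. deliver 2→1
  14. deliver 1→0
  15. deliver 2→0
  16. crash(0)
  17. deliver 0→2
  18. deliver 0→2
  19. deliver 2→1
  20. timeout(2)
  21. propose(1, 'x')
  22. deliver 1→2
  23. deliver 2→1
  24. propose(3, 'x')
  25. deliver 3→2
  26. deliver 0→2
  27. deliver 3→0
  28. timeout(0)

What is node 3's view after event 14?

e1 timeout(1): 1[prim,v=1,-]
e2 deliver 1→0: 0[back,v=1,-]
e3 deliver 1→2: 2[back,v=1,-]
e4 deliver 1→3: 3[back,v=1,-]
e5 propose(1,'x'): ·
e6 deliver 1→2: 2[back,v=1,x]
e7 deliver 2→1: ·
e8 timeout(1): 1[back,v=2,-]
e9 deliver 1→0: 0[back,v=1,x]
e10 deliver 0→1: ·
e11 deliver 1→3: 3[back,v=1,x]
e12 deliver 3→1: ·
e13 deliver 2→1: ·
e14 deliver 1→0: 0[back,v=2,x]

1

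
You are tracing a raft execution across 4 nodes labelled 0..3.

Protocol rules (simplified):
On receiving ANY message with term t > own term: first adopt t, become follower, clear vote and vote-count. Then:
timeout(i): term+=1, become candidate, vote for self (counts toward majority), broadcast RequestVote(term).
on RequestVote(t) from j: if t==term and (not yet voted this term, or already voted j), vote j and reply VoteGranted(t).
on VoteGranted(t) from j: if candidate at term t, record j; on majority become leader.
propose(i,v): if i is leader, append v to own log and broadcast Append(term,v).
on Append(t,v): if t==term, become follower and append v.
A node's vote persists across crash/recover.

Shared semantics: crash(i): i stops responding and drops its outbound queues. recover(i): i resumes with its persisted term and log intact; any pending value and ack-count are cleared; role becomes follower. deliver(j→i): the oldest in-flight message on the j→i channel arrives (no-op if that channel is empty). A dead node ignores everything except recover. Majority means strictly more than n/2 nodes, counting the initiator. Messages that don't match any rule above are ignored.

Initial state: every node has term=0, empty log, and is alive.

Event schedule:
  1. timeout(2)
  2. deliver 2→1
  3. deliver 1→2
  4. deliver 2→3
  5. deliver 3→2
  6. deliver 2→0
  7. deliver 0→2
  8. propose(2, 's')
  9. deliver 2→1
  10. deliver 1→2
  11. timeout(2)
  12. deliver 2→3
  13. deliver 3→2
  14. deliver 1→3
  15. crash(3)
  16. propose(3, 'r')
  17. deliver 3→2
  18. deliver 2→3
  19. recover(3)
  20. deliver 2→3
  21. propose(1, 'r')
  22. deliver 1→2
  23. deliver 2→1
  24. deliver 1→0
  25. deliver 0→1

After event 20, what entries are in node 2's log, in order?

1. timeout(2):  <2:cand t1 ->
2. deliver 2→1:  <1:foll t1 ->
3. deliver 1→2:  nop
4. deliver 2→3:  <3:foll t1 ->
5. deliver 3→2:  <2:lead t1 ->
6. deliver 2→0:  <0:foll t1 ->
7. deliver 0→2:  nop
8. propose(2,'s'):  <2:lead t1 s>
9. deliver 2→1:  <1:foll t1 s>
10. deliver 1→2:  nop
11. timeout(2):  <2:cand t2 s>
12. deliver 2→3:  <3:foll t1 s>
13. deliver 3→2:  nop
14. deliver 1→3:  nop
15. crash(3):  <3:✗foll t1 s>
16. propose(3,'r'):  nop
17. deliver 3→2:  nop
18. deliver 2→3:  nop
19. recover(3):  <3:foll t1 s>
20. deliver 2→3:  <3:foll t2 s>

s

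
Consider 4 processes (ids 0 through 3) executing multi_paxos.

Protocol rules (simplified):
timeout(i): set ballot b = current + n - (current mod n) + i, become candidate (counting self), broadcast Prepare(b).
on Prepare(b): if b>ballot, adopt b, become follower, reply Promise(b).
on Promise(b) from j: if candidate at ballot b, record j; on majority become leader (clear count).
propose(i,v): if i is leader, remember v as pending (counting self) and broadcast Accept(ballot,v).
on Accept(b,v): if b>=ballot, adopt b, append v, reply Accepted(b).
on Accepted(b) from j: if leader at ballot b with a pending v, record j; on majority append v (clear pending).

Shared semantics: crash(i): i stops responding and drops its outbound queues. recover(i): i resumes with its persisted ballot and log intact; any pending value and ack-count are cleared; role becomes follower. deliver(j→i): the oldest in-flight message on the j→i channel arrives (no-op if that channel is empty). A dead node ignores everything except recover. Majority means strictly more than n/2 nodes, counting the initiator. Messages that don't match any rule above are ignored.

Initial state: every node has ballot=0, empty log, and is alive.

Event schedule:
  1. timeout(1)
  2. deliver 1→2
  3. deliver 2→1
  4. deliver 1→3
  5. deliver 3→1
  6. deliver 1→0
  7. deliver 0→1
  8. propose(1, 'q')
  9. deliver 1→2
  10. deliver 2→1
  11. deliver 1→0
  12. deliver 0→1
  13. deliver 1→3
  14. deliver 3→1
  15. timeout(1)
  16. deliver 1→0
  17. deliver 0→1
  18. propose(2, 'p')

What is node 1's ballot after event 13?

e1 timeout(1): 1[cand,b=5,-]
e2 deliver 1→2: 2[foll,b=5,-]
e3 deliver 2→1: ·
e4 deliver 1→3: 3[foll,b=5,-]
e5 deliver 3→1: 1[lead,b=5,-]
e6 deliver 1→0: 0[foll,b=5,-]
e7 deliver 0→1: ·
e8 propose(1,'q'): ·
e9 deliver 1→2: 2[foll,b=5,q]
e10 deliver 2→1: ·
e11 deliver 1→0: 0[foll,b=5,q]
e12 deliver 0→1: 1[lead,b=5,q]
e13 deliver 1→3: 3[foll,b=5,q]

5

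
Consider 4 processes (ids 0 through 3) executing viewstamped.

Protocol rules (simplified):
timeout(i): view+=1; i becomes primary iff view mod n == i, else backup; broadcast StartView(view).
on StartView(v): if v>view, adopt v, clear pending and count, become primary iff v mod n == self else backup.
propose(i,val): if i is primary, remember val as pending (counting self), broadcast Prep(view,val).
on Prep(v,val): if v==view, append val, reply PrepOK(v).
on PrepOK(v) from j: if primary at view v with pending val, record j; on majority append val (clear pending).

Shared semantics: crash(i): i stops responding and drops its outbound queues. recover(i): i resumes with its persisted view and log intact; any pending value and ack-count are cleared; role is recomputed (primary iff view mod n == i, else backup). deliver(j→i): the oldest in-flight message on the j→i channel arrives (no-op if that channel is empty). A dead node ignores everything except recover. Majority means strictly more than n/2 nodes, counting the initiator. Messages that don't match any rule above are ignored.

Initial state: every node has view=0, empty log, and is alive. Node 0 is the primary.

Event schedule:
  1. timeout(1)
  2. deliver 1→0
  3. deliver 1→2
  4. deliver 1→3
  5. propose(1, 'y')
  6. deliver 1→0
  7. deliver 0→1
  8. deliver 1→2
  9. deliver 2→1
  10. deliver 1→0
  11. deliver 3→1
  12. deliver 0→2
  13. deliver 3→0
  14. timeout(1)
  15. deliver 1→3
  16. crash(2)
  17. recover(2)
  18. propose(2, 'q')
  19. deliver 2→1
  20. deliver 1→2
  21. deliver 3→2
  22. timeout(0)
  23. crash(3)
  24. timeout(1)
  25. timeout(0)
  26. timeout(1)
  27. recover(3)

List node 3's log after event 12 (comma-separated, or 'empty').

after 1 — timeout(1): n1:prim/v1/[-]
after 2 — deliver 1→0: n0:back/v1/[-]
after 3 — deliver 1→2: n2:back/v1/[-]
after 4 — deliver 1→3: n3:back/v1/[-]
after 5 — propose(1,'y'): ·
after 6 — deliver 1→0: n0:back/v1/[y]
after 7 — deliver 0→1: ·
after 8 — deliver 1→2: n2:back/v1/[y]
after 9 — deliver 2→1: n1:prim/v1/[y]
after 10 — deliver 1→0: ·
after 11 — deliver 3→1: ·
after 12 — deliver 0→2: ·

empty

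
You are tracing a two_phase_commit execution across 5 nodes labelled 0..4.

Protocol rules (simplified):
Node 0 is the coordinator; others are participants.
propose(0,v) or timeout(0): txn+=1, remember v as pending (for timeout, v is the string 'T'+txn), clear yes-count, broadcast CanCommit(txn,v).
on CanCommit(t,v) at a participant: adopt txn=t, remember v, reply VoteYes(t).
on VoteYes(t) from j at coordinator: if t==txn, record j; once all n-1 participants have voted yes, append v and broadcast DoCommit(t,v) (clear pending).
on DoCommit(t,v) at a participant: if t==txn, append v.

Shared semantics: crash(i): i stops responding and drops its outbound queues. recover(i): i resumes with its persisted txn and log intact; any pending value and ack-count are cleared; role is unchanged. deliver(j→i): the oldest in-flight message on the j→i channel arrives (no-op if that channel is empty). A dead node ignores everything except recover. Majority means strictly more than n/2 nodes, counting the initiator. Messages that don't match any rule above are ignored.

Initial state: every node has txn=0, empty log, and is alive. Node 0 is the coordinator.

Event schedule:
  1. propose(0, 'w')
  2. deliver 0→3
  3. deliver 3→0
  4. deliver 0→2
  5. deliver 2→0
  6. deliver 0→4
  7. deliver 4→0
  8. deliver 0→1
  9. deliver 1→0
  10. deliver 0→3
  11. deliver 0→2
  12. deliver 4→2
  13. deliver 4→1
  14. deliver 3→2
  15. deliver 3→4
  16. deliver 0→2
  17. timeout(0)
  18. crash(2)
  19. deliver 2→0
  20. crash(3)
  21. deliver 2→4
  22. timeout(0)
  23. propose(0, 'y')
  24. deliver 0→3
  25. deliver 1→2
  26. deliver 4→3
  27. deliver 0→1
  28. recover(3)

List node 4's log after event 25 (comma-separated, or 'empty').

empty

step 1 propose(0,'w'): 0={coor,t=1,log=-}
step 2 deliver 0→3: 3={part,t=1,log=-}
step 3 deliver 3→0: —
step 4 deliver 0→2: 2={part,t=1,log=-}
step 5 deliver 2→0: —
step 6 deliver 0→4: 4={part,t=1,log=-}
step 7 deliver 4→0: —
step 8 deliver 0→1: 1={part,t=1,log=-}
step 9 deliver 1→0: 0={coor,t=1,log=w}
step 10 deliver 0→3: 3={part,t=1,log=w}
step 11 deliver 0→2: 2={part,t=1,log=w}
step 12 deliver 4→2: —
step 13 deliver 4→1: —
step 14 deliver 3→2: —
step 15 deliver 3→4: —
step 16 deliver 0→2: —
step 17 timeout(0): 0={coor,t=2,log=w}
step 18 crash(2): 2={✗part,t=1,log=w}
step 19 deliver 2→0: —
step 20 crash(3): 3={✗part,t=1,log=w}
step 21 deliver 2→4: —
step 22 timeout(0): 0={coor,t=3,log=w}
step 23 propose(0,'y'): 0={coor,t=4,log=w}
step 24 deliver 0→3: —
step 25 deliver 1→2: —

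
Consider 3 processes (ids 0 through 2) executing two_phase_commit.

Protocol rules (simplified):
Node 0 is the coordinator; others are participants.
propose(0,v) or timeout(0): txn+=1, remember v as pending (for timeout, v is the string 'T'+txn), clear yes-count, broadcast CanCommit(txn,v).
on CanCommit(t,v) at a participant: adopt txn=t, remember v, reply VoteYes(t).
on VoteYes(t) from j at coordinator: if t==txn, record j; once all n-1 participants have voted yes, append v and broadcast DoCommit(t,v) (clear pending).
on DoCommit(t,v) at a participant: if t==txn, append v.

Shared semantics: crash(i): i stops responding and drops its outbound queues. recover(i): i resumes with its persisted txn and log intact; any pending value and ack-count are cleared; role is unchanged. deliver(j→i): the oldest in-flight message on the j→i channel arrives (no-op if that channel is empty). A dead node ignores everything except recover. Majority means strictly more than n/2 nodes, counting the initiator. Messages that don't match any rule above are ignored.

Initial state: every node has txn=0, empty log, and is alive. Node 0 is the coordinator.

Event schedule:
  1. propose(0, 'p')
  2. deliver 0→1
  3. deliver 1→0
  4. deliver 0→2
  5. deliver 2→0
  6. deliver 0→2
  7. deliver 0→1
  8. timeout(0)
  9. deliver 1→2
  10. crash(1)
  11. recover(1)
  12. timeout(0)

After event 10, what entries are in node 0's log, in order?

1. propose(0,'p'):  <0:coor t1 ->
2. deliver 0→1:  <1:part t1 ->
3. deliver 1→0:  nop
4. deliver 0→2:  <2:part t1 ->
5. deliver 2→0:  <0:coor t1 p>
6. deliver 0→2:  <2:part t1 p>
7. deliver 0→1:  <1:part t1 p>
8. timeout(0):  <0:coor t2 p>
9. deliver 1→2:  nop
10. crash(1):  <1:✗part t1 p>

p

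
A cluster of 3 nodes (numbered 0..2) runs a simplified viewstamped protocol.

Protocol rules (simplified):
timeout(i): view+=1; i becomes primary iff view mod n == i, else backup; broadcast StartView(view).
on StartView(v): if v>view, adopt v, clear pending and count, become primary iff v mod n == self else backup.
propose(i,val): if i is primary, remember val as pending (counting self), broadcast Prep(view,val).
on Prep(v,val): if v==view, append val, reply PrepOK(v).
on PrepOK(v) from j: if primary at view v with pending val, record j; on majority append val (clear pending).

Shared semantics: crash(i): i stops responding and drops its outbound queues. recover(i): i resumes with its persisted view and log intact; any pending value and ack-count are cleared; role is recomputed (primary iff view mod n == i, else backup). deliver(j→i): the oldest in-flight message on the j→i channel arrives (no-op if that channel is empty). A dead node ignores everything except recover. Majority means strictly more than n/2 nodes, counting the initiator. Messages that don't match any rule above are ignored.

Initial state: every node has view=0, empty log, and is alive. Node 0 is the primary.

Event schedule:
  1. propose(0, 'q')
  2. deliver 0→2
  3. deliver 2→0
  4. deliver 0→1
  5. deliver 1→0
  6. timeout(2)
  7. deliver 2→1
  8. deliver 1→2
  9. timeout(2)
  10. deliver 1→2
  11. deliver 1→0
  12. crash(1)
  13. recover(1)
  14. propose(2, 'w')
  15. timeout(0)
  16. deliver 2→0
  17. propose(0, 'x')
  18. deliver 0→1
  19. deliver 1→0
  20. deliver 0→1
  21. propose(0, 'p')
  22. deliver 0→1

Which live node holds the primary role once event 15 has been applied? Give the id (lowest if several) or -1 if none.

1

1. propose(0,'q'):  nop
2. deliver 0→2:  <2:back v0 q>
3. deliver 2→0:  <0:prim v0 q>
4. deliver 0→1:  <1:back v0 q>
5. deliver 1→0:  nop
6. timeout(2):  <2:back v1 q>
7. deliver 2→1:  <1:prim v1 q>
8. deliver 1→2:  nop
9. timeout(2):  <2:prim v2 q>
10. deliver 1→2:  nop
11. deliver 1→0:  nop
12. crash(1):  <1:✗prim v1 q>
13. recover(1):  <1:prim v1 q>
14. propose(2,'w'):  nop
15. timeout(0):  <0:back v1 q>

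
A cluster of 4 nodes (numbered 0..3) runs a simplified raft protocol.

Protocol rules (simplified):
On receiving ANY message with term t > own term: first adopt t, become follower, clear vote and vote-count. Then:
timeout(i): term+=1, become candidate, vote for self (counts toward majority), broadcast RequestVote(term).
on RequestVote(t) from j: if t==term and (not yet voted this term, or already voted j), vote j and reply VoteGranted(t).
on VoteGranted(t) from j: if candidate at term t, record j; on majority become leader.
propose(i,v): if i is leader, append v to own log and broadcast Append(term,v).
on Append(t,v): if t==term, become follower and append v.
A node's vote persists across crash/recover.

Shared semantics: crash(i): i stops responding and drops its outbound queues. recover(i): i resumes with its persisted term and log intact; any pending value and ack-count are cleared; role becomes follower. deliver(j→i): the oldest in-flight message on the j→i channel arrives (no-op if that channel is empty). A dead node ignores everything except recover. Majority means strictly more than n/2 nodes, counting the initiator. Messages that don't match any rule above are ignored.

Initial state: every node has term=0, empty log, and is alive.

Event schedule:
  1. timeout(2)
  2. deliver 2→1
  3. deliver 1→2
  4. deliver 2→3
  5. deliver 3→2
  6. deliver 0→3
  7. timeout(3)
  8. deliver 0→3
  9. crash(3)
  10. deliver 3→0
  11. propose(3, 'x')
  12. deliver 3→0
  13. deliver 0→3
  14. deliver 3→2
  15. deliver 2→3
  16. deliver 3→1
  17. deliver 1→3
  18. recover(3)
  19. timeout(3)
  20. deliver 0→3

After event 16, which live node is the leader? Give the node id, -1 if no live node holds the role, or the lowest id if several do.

1. timeout(2):  <2:cand t1 ->
2. deliver 2→1:  <1:foll t1 ->
3. deliver 1→2:  nop
4. deliver 2→3:  <3:foll t1 ->
5. deliver 3→2:  <2:lead t1 ->
6. deliver 0→3:  nop
7. timeout(3):  <3:cand t2 ->
8. deliver 0→3:  nop
9. crash(3):  <3:✗cand t2 ->
10. deliver 3→0:  nop
11. propose(3,'x'):  nop
12. deliver 3→0:  nop
13. deliver 0→3:  nop
14. deliver 3→2:  nop
15. deliver 2→3:  nop
16. deliver 3→1:  nop

2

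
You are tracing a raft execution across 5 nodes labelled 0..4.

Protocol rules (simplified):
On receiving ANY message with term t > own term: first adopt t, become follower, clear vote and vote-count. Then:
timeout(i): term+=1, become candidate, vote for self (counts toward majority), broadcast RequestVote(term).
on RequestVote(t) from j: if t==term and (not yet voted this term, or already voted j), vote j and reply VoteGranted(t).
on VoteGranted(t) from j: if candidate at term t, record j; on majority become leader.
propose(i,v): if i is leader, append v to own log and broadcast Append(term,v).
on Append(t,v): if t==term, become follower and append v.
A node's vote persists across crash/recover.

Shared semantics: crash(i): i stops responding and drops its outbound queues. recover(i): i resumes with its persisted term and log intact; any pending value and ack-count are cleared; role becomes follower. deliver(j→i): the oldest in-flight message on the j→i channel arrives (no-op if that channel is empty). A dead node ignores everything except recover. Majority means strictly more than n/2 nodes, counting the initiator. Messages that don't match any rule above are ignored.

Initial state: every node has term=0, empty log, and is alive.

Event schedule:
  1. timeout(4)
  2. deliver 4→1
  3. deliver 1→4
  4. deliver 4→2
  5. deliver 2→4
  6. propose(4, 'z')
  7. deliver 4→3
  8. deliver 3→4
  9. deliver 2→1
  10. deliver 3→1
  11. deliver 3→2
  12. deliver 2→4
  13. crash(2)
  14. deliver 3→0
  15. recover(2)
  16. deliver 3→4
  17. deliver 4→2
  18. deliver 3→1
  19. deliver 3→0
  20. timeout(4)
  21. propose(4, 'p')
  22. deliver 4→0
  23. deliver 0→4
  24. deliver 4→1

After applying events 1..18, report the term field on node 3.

1

after 1 — timeout(4): n4:cand/t1/[-]
after 2 — deliver 4→1: n1:foll/t1/[-]
after 3 — deliver 1→4: ·
after 4 — deliver 4→2: n2:foll/t1/[-]
after 5 — deliver 2→4: n4:lead/t1/[-]
after 6 — propose(4,'z'): n4:lead/t1/[z]
after 7 — deliver 4→3: n3:foll/t1/[-]
after 8 — deliver 3→4: ·
after 9 — deliver 2→1: ·
after 10 — deliver 3→1: ·
after 11 — deliver 3→2: ·
after 12 — deliver 2→4: ·
after 13 — crash(2): n2:✗foll/t1/[-]
after 14 — deliver 3→0: ·
after 15 — recover(2): n2:foll/t1/[-]
after 16 — deliver 3→4: ·
after 17 — deliver 4→2: n2:foll/t1/[z]
after 18 — deliver 3→1: ·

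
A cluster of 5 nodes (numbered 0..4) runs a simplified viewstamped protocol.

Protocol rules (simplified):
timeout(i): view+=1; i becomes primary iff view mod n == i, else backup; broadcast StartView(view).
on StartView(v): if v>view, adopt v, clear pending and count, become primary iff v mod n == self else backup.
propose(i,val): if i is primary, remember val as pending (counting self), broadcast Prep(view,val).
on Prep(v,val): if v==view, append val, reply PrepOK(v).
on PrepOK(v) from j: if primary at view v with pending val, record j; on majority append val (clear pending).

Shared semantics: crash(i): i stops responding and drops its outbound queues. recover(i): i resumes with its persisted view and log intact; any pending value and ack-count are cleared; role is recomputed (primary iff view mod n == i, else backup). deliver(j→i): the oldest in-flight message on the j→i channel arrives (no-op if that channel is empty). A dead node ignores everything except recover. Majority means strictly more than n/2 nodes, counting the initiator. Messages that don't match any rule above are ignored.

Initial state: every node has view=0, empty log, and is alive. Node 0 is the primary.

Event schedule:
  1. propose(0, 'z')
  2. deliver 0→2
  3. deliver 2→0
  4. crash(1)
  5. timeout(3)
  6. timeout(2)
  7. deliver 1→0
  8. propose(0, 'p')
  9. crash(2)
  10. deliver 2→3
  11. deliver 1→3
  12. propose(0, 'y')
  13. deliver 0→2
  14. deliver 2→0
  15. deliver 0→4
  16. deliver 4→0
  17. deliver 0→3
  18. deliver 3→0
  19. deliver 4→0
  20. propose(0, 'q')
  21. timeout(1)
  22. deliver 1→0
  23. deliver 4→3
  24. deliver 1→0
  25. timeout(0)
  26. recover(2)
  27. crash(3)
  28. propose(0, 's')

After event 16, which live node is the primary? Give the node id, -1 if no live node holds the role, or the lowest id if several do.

0

step 1 propose(0,'z'): —
step 2 deliver 0→2: 2={back,v=0,log=z}
step 3 deliver 2→0: —
step 4 crash(1): 1={✗back,v=0,log=-}
step 5 timeout(3): 3={back,v=1,log=-}
step 6 timeout(2): 2={back,v=1,log=z}
step 7 deliver 1→0: —
step 8 propose(0,'p'): —
step 9 crash(2): 2={✗back,v=1,log=z}
step 10 deliver 2→3: —
step 11 deliver 1→3: —
step 12 propose(0,'y'): —
step 13 deliver 0→2: —
step 14 deliver 2→0: —
step 15 deliver 0→4: 4={back,v=0,log=z}
step 16 deliver 4→0: —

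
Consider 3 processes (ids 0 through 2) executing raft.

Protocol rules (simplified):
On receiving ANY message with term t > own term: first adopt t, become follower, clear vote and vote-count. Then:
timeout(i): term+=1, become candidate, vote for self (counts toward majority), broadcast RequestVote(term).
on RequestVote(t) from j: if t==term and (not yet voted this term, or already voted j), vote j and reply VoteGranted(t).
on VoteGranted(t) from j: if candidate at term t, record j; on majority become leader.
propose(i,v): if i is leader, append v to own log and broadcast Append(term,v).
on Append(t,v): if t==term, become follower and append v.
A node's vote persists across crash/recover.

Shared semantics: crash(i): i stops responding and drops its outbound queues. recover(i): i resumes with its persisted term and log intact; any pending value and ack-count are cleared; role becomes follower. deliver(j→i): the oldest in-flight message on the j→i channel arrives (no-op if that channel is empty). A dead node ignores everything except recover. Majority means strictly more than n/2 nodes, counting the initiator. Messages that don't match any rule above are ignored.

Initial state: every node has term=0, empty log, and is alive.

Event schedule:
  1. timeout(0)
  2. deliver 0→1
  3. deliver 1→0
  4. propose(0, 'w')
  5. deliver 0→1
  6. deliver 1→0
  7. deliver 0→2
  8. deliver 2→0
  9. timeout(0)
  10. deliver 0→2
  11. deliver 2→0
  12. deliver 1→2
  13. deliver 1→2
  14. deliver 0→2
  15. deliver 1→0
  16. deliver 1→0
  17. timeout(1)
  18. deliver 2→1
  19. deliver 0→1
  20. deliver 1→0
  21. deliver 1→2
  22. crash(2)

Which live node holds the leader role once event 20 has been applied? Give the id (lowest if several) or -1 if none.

after 1 — timeout(0): n0:cand/t1/[-]
after 2 — deliver 0→1: n1:foll/t1/[-]
after 3 — deliver 1→0: n0:lead/t1/[-]
after 4 — propose(0,'w'): n0:lead/t1/[w]
after 5 — deliver 0→1: n1:foll/t1/[w]
after 6 — deliver 1→0: ·
after 7 — deliver 0→2: n2:foll/t1/[-]
after 8 — deliver 2→0: ·
after 9 — timeout(0): n0:cand/t2/[w]
after 10 — deliver 0→2: n2:foll/t1/[w]
after 11 — deliver 2→0: ·
after 12 — deliver 1→2: ·
after 13 — deliver 1→2: ·
after 14 — deliver 0→2: n2:foll/t2/[w]
after 15 — deliver 1→0: ·
after 16 — deliver 1→0: ·
after 17 — timeout(1): n1:cand/t2/[w]
after 18 — deliver 2→1: ·
after 19 — deliver 0→1: ·
after 20 — deliver 1→0: ·

-1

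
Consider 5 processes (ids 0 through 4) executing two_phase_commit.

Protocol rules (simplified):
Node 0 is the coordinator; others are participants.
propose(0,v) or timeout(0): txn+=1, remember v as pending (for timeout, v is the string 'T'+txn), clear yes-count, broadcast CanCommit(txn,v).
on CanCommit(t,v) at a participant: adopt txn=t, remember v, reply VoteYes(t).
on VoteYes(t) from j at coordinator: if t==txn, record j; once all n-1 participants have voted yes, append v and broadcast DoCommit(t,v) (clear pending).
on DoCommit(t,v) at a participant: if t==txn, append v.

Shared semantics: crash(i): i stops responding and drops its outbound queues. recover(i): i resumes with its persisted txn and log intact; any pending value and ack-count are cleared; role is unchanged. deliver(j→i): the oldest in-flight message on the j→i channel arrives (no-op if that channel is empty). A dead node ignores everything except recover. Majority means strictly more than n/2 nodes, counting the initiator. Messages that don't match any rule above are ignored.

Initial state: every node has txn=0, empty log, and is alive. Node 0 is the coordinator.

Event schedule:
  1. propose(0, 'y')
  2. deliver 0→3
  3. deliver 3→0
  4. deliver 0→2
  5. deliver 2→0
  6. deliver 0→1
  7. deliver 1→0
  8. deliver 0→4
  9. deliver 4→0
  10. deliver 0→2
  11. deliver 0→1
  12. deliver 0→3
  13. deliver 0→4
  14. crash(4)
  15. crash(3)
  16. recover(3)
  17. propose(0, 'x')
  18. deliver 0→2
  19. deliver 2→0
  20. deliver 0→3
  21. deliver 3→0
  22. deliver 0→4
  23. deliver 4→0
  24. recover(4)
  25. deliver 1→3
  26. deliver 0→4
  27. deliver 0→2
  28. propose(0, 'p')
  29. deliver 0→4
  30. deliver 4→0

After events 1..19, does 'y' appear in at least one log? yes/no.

yes

e1 propose(0,'y'): 0[coor,t=1,-]
e2 deliver 0→3: 3[part,t=1,-]
e3 deliver 3→0: ·
e4 deliver 0→2: 2[part,t=1,-]
e5 deliver 2→0: ·
e6 deliver 0→1: 1[part,t=1,-]
e7 deliver 1→0: ·
e8 deliver 0→4: 4[part,t=1,-]
e9 deliver 4→0: 0[coor,t=1,y]
e10 deliver 0→2: 2[part,t=1,y]
e11 deliver 0→1: 1[part,t=1,y]
e12 deliver 0→3: 3[part,t=1,y]
e13 deliver 0→4: 4[part,t=1,y]
e14 crash(4): 4[✗part,t=1,y]
e15 crash(3): 3[✗part,t=1,y]
e16 recover(3): 3[part,t=1,y]
e17 propose(0,'x'): 0[coor,t=2,y]
e18 deliver 0→2: 2[part,t=2,y]
e19 deliver 2→0: ·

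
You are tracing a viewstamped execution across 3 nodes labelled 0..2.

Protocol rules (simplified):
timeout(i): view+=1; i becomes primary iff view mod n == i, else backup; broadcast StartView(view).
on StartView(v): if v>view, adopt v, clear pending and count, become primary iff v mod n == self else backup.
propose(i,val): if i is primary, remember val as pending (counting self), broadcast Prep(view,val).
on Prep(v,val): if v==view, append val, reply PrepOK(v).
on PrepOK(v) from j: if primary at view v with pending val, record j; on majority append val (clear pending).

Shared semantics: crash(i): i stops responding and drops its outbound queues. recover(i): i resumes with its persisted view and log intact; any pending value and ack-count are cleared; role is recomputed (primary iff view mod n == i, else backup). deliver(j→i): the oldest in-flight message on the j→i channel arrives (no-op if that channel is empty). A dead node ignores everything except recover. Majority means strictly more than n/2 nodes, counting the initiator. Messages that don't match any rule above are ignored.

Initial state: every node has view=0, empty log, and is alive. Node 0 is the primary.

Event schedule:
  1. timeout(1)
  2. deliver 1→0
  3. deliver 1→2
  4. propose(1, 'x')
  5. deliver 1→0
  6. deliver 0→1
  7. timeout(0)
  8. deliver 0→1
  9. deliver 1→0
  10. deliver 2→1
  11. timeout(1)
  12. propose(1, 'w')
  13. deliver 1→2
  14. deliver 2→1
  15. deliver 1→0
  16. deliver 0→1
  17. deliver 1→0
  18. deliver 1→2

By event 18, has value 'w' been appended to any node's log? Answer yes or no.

step 1 timeout(1): 1={prim,v=1,log=-}
step 2 deliver 1→0: 0={back,v=1,log=-}
step 3 deliver 1→2: 2={back,v=1,log=-}
step 4 propose(1,'x'): —
step 5 deliver 1→0: 0={back,v=1,log=x}
step 6 deliver 0→1: 1={prim,v=1,log=x}
step 7 timeout(0): 0={back,v=2,log=x}
step 8 deliver 0→1: 1={back,v=2,log=x}
step 9 deliver 1→0: —
step 10 deliver 2→1: —
step 11 timeout(1): 1={back,v=3,log=x}
step 12 propose(1,'w'): —
step 13 deliver 1→2: 2={back,v=1,log=x}
step 14 deliver 2→1: —
step 15 deliver 1→0: 0={prim,v=3,log=x}
step 16 deliver 0→1: —
step 17 deliver 1→0: —
step 18 deliver 1→2: 2={back,v=3,log=x}

no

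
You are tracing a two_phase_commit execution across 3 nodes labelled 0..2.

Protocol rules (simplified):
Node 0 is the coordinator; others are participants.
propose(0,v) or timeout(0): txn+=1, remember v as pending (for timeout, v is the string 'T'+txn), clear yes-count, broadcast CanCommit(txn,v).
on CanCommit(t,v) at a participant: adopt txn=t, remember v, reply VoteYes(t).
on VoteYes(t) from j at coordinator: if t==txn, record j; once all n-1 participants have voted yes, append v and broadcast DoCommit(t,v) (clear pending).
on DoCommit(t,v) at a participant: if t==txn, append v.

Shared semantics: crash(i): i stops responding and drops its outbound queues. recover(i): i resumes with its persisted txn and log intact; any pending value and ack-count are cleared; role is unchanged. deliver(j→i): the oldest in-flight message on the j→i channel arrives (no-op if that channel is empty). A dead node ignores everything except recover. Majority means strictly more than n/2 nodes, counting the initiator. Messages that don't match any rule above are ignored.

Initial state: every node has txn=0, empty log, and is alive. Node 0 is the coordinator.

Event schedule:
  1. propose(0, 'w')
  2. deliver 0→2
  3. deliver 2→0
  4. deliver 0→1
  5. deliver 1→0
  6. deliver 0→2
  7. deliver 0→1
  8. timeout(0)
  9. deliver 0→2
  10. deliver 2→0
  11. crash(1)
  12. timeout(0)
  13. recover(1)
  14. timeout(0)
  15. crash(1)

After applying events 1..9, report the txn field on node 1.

1

1. propose(0,'w'):  <0:coor t1 ->
2. deliver 0→2:  <2:part t1 ->
3. deliver 2→0:  nop
4. deliver 0→1:  <1:part t1 ->
5. deliver 1→0:  <0:coor t1 w>
6. deliver 0→2:  <2:part t1 w>
7. deliver 0→1:  <1:part t1 w>
8. timeout(0):  <0:coor t2 w>
9. deliver 0→2:  <2:part t2 w>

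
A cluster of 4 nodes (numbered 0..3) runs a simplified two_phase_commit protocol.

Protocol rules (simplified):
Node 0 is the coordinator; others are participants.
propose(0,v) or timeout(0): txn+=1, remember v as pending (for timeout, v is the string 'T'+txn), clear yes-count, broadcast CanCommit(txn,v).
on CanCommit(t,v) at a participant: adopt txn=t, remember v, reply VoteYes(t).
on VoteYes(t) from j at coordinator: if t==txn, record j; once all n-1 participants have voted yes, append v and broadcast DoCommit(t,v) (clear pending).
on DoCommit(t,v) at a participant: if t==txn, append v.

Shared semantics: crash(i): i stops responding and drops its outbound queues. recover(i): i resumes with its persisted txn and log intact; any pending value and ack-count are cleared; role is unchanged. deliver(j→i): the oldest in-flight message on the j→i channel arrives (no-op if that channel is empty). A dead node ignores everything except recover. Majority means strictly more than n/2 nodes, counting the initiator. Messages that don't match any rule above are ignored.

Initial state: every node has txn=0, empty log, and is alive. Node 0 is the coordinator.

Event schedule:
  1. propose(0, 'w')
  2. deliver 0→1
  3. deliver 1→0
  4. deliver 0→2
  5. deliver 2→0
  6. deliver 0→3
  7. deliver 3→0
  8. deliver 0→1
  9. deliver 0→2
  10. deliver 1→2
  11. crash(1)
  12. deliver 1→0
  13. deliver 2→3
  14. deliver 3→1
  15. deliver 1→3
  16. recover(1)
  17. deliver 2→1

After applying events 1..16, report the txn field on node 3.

1. propose(0,'w'):  <0:coor t1 ->
2. deliver 0→1:  <1:part t1 ->
3. deliver 1→0:  nop
4. deliver 0→2:  <2:part t1 ->
5. deliver 2→0:  nop
6. deliver 0→3:  <3:part t1 ->
7. deliver 3→0:  <0:coor t1 w>
8. deliver 0→1:  <1:part t1 w>
9. deliver 0→2:  <2:part t1 w>
10. deliver 1→2:  nop
11. crash(1):  <1:✗part t1 w>
12. deliver 1→0:  nop
13. deliver 2→3:  nop
14. deliver 3→1:  nop
15. deliver 1→3:  nop
16. recover(1):  <1:part t1 w>

1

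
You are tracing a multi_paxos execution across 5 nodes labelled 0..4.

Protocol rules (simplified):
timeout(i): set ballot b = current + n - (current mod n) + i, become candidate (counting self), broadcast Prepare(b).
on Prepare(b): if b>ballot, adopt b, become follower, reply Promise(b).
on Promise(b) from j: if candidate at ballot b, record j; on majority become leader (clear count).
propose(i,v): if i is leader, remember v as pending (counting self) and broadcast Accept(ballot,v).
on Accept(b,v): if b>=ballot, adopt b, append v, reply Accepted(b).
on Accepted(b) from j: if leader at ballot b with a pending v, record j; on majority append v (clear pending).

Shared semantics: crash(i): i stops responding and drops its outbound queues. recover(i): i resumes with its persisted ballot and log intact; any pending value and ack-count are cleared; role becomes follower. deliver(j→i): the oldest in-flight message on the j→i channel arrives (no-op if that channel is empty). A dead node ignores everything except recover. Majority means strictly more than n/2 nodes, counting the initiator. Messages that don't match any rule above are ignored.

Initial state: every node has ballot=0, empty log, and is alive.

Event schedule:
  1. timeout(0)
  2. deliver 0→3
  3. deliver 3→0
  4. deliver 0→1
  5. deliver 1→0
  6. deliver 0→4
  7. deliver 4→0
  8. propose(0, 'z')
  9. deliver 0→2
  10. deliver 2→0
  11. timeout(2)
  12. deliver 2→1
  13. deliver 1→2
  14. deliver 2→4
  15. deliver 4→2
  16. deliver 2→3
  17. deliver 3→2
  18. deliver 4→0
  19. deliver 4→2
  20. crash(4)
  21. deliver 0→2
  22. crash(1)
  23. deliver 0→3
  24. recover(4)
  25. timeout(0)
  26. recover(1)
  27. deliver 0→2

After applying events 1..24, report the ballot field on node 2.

after 1 — timeout(0): n0:cand/b5/[-]
after 2 — deliver 0→3: n3:foll/b5/[-]
after 3 — deliver 3→0: ·
after 4 — deliver 0→1: n1:foll/b5/[-]
after 5 — deliver 1→0: n0:lead/b5/[-]
after 6 — deliver 0→4: n4:foll/b5/[-]
after 7 — deliver 4→0: ·
after 8 — propose(0,'z'): ·
after 9 — deliver 0→2: n2:foll/b5/[-]
after 10 — deliver 2→0: ·
after 11 — timeout(2): n2:cand/b12/[-]
after 12 — deliver 2→1: n1:foll/b12/[-]
after 13 — deliver 1→2: ·
after 14 — deliver 2→4: n4:foll/b12/[-]
after 15 — deliver 4→2: n2:lead/b12/[-]
after 16 — deliver 2→3: n3:foll/b12/[-]
after 17 — deliver 3→2: ·
after 18 — deliver 4→0: ·
after 19 — deliver 4→2: ·
after 20 — crash(4): n4:✗foll/b12/[-]
after 21 — deliver 0→2: ·
after 22 — crash(1): n1:✗foll/b12/[-]
after 23 — deliver 0→3: ·
after 24 — recover(4): n4:foll/b12/[-]

12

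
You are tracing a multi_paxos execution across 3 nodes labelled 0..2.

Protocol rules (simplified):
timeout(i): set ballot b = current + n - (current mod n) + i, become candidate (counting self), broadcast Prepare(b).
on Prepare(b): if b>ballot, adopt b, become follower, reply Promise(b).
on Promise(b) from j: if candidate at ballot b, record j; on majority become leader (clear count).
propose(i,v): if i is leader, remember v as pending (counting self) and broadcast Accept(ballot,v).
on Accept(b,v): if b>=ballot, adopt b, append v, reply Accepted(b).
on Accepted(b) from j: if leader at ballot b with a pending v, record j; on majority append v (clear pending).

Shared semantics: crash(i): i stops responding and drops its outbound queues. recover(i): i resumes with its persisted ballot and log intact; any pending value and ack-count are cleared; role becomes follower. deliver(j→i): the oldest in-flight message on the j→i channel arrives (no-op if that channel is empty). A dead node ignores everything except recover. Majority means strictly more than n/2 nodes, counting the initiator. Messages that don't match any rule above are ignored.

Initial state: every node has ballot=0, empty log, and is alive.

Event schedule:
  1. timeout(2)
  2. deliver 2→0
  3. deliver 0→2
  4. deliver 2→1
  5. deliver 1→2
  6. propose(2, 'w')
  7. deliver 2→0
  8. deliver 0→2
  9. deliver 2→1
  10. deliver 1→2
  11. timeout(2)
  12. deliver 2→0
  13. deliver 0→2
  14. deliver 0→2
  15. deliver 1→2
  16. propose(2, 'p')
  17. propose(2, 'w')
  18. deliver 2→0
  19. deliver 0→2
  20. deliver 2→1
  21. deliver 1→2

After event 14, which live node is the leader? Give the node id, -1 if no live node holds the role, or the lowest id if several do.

2

1. timeout(2):  <2:cand b5 ->
2. deliver 2→0:  <0:foll b5 ->
3. deliver 0→2:  <2:lead b5 ->
4. deliver 2→1:  <1:foll b5 ->
5. deliver 1→2:  nop
6. propose(2,'w'):  nop
7. deliver 2→0:  <0:foll b5 w>
8. deliver 0→2:  <2:lead b5 w>
9. deliver 2→1:  <1:foll b5 w>
10. deliver 1→2:  nop
11. timeout(2):  <2:cand b8 w>
12. deliver 2→0:  <0:foll b8 w>
13. deliver 0→2:  <2:lead b8 w>
14. deliver 0→2:  nop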